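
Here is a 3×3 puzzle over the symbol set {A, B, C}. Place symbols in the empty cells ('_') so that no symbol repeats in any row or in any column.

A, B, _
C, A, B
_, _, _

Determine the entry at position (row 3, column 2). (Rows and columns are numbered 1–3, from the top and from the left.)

(r1,c3) = C
(r3,c1) = B
(r3,c2) = C

C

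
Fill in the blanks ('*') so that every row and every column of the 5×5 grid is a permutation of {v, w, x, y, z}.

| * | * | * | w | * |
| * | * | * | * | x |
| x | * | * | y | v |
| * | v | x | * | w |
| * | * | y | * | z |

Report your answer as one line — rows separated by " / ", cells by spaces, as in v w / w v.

z x v w y / w y z v x / x z w y v / y v x z w / v w y x z

(r1,c5): row 1 has {w}; column 5 has {v,w,x,z}, so it must be y.
(r4,c4): row 4 has {v,w,x}; column 4 has {w,y}, so it must be z.
(r2,c4): row 2 has {x}; column 4 has {w,y,z}, so it must be v.
(r4,c1): row 4 has {v,w,x,z}; column 1 has {x}, so it must be y.
(r5,c4): row 5 has {y,z}; column 4 has {v,w,y,z}, so it must be x.
(r5,c2): row 5 has {x,y,z}; column 2 has {v}, so it must be w.
(r3,c2): row 3 has {v,x,y}; column 2 has {v,w}, so it must be z.
(r3,c3): row 3 has {v,x,y,z}; column 3 has {x,y}, so it must be w.
(r5,c1): row 5 has {w,x,y,z}; column 1 has {x,y}, so it must be v.
(r1,c1): row 1 has {w,y}; column 1 has {v,x,y}, so it must be z.
(r1,c2): row 1 has {w,y,z}; column 2 has {v,w,z}, so it must be x.
(r1,c3): row 1 has {w,x,y,z}; column 3 has {w,x,y}, so it must be v.
(r2,c1): row 2 has {v,x}; column 1 has {v,x,y,z}, so it must be w.
(r2,c2): row 2 has {v,w,x}; column 2 has {v,w,x,z}, so it must be y.
(r2,c3): row 2 has {v,w,x,y}; column 3 has {v,w,x,y}, so it must be z.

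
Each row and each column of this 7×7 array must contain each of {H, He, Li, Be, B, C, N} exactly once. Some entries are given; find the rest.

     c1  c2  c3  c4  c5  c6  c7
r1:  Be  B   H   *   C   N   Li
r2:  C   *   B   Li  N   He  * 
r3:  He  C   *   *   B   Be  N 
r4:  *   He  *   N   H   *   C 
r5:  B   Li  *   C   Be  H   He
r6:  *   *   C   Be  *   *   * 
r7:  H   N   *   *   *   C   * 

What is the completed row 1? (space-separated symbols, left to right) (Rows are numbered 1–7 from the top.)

Be B H He C N Li

(r1,c4) = He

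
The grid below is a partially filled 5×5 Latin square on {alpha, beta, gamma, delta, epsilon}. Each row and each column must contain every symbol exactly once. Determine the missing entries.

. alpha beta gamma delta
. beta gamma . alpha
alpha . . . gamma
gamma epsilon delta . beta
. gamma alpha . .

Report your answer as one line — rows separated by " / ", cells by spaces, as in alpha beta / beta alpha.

epsilon alpha beta gamma delta / delta beta gamma epsilon alpha / alpha delta epsilon beta gamma / gamma epsilon delta alpha beta / beta gamma alpha delta epsilon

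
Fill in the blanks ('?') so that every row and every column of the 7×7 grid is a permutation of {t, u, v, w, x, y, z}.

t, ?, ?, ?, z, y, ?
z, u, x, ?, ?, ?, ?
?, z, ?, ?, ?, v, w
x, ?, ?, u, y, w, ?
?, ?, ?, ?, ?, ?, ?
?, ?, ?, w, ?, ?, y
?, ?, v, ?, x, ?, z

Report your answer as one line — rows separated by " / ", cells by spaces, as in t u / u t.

t w u v z y x / z u x y w t v / u z y x t v w / x v z u y w t / y t w z v x u / v x t w u z y / w y v t x u z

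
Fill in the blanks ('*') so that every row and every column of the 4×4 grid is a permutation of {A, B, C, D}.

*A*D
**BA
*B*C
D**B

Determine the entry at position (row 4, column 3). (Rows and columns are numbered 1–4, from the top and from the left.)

(r1,c3) = C
(r2,c1) = C
(r2,c2) = D
(r3,c1) = A
(r3,c3) = D
(r4,c2) = C
(r4,c3) = A

A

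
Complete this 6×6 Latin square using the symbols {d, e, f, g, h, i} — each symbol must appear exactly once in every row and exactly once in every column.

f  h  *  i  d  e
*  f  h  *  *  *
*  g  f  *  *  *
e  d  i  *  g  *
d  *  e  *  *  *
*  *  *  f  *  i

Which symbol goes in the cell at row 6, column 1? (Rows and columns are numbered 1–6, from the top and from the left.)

g

(r1,c3): row 1 has {d,e,f,h,i}; column 3 has {e,f,h,i}, so it must be g.
(r4,c4): row 4 has {d,e,g,i}; column 4 has {f,i}, so it must be h.
(r4,c6): row 4 has {d,e,g,h,i}; column 6 has {e,i}, so it must be f.
(r5,c2): row 5 has {d,e}; column 2 has {d,f,g,h}, so it must be i.
(r5,c4): row 5 has {d,e,i}; column 4 has {f,h,i}, so it must be g.
(r5,c6): row 5 has {d,e,g,i}; column 6 has {e,f,i}, so it must be h.
(r6,c2): row 6 has {f,i}; column 2 has {d,f,g,h,i}, so it must be e.
(r6,c3): row 6 has {e,f,i}; column 3 has {e,f,g,h,i}, so it must be d.
(r6,c5): row 6 has {d,e,f,i}; column 5 has {d,g}, so it must be h.
(r3,c6): row 3 has {f,g}; column 6 has {e,f,h,i}, so it must be d.
(r5,c5): row 5 has {d,e,g,h,i}; column 5 has {d,g,h}, so it must be f.
(r6,c1): row 6 has {d,e,f,h,i}; column 1 has {d,e,f}, so it must be g.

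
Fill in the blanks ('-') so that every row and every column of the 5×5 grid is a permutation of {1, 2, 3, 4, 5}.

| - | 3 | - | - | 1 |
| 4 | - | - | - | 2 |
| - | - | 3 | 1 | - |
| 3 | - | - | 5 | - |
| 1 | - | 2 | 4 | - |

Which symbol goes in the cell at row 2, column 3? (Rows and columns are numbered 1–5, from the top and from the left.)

Cell (r1,c4): row 1 has {1,3}; column 4 has {1,4,5} → 2.
Cell (r2,c4): row 2 has {2,4}; column 4 has {1,2,4,5} → 3.
Cell (r4,c5): row 4 has {3,5}; column 5 has {1,2} → 4.
Cell (r5,c2): row 5 has {1,2,4}; column 2 has {3} → 5.
Cell (r5,c5): row 5 has {1,2,4,5}; column 5 has {1,2,4} → 3.
Cell (r1,c1): row 1 has {1,2,3}; column 1 has {1,3,4} → 5.
Cell (r1,c3): row 1 has {1,2,3,5}; column 3 has {2,3} → 4.
Cell (r2,c2): row 2 has {2,3,4}; column 2 has {3,5} → 1.
Cell (r2,c3): row 2 has {1,2,3,4}; column 3 has {2,3,4} → 5.

5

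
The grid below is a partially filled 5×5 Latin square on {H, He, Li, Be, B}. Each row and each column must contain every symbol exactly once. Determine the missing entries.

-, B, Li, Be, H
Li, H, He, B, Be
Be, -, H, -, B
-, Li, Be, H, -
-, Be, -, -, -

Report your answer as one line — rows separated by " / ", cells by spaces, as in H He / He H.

He B Li Be H / Li H He B Be / Be He H Li B / B Li Be H He / H Be B He Li

(r1,c1): row 1 has {H,Li,Be,B}; column 1 has {Li,Be}, so it must be He.
(r3,c2): row 3 has {H,Be,B}; column 2 has {H,Li,Be,B}, so it must be He.
(r3,c4): row 3 has {H,He,Be,B}; column 4 has {H,Be,B}, so it must be Li.
(r4,c1): row 4 has {H,Li,Be}; column 1 has {He,Li,Be}, so it must be B.
(r4,c5): row 4 has {H,Li,Be,B}; column 5 has {H,Be,B}, so it must be He.
(r5,c1): row 5 has {Be}; column 1 has {He,Li,Be,B}, so it must be H.
(r5,c3): row 5 has {H,Be}; column 3 has {H,He,Li,Be}, so it must be B.
(r5,c4): row 5 has {H,Be,B}; column 4 has {H,Li,Be,B}, so it must be He.
(r5,c5): row 5 has {H,He,Be,B}; column 5 has {H,He,Be,B}, so it must be Li.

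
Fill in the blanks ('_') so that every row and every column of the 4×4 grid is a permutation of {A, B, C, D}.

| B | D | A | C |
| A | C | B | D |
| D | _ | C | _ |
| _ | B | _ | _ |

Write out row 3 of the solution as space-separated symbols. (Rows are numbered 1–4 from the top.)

row 3 has {C,D}; column 2 has {B,C,D} — only A is left for (r3,c2).
row 3 has {A,C,D}; column 4 has {C,D} — only B is left for (r3,c4).

D A C B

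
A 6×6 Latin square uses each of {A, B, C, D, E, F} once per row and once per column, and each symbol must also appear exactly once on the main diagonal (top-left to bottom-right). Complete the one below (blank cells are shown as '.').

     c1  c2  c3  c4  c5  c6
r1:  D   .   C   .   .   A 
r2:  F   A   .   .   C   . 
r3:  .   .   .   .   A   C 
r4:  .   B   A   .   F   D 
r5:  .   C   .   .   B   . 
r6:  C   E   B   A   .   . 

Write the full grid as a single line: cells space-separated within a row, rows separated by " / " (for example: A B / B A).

D F C B E A / F A D E C B / B D E F A C / E B A C F D / A C F D B E / C E B A D F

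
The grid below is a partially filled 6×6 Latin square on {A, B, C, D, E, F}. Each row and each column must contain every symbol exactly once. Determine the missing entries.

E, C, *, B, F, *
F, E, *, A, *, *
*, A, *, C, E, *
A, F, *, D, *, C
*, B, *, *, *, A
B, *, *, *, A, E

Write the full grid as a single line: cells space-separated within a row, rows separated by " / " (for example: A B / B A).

row 1 has {B,C,E,F}; column 6 has {A,C,E} — only D is left for (r1,c6).
row 2 has {A,E,F}; column 6 has {A,C,D,E} — only B is left for (r2,c6).
row 3 has {A,C,E}; column 1 has {A,B,E,F} — only D is left for (r3,c1).
row 3 has {A,C,D,E}; column 6 has {A,B,C,D,E} — only F is left for (r3,c6).
row 4 has {A,C,D,F}; column 5 has {A,E,F} — only B is left for (r4,c5).
row 5 has {A,B}; column 1 has {A,B,D,E,F} — only C is left for (r5,c1).
row 5 has {A,B,C}; column 5 has {A,B,E,F} — only D is left for (r5,c5).
row 6 has {A,B,E}; column 2 has {A,B,C,E,F} — only D is left for (r6,c2).
row 6 has {A,B,D,E}; column 4 has {A,B,C,D} — only F is left for (r6,c4).
row 1 has {B,C,D,E,F}; column 3 is empty so far — only A is left for (r1,c3).
row 2 has {A,B,E,F}; column 5 has {A,B,D,E,F} — only C is left for (r2,c5).
row 3 has {A,C,D,E,F}; column 3 has {A} — only B is left for (r3,c3).
row 4 has {A,B,C,D,F}; column 3 has {A,B} — only E is left for (r4,c3).
row 5 has {A,B,C,D}; column 3 has {A,B,E} — only F is left for (r5,c3).
row 5 has {A,B,C,D,F}; column 4 has {A,B,C,D,F} — only E is left for (r5,c4).
row 6 has {A,B,D,E,F}; column 3 has {A,B,E,F} — only C is left for (r6,c3).
row 2 has {A,B,C,E,F}; column 3 has {A,B,C,E,F} — only D is left for (r2,c3).

E C A B F D / F E D A C B / D A B C E F / A F E D B C / C B F E D A / B D C F A E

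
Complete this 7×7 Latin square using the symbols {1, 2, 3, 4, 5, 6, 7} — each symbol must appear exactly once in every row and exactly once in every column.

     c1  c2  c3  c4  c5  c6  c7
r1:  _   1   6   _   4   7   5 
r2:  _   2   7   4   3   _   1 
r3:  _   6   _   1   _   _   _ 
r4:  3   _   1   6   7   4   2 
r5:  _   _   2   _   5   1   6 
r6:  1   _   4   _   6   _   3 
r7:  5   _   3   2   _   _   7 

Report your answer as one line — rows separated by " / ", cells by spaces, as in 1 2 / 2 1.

2 1 6 3 4 7 5 / 6 2 7 4 3 5 1 / 7 6 5 1 2 3 4 / 3 5 1 6 7 4 2 / 4 3 2 7 5 1 6 / 1 7 4 5 6 2 3 / 5 4 3 2 1 6 7

(r1,c1) = 2
(r1,c4) = 3
(r2,c1) = 6
(r2,c6) = 5
(r3,c3) = 5
(r3,c5) = 2
(r3,c6) = 3
(r3,c7) = 4
(r4,c2) = 5
(r5,c4) = 7
(r6,c2) = 7
(r6,c4) = 5
(r6,c6) = 2
(r7,c2) = 4
(r7,c5) = 1
(r7,c6) = 6
(r3,c1) = 7
(r5,c1) = 4
(r5,c2) = 3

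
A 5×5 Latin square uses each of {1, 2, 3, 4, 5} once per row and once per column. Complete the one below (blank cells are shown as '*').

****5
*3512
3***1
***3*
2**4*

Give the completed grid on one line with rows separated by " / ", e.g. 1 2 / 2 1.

1 4 3 2 5 / 4 3 5 1 2 / 3 2 4 5 1 / 5 1 2 3 4 / 2 5 1 4 3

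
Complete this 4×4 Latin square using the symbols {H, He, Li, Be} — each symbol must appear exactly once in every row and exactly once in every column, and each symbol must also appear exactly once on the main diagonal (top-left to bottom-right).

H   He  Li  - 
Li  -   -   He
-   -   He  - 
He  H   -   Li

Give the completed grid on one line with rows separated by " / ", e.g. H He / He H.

H He Li Be / Li Be H He / Be Li He H / He H Be Li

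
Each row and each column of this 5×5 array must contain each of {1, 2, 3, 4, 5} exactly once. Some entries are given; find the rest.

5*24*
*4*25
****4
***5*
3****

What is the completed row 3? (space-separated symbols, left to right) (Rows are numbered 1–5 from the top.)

(r2,c1) = 1
(r2,c3) = 3
(r3,c1) = 2
(r4,c1) = 4
(r4,c3) = 1
(r5,c4) = 1
(r5,c5) = 2
(r3,c3) = 5
(r3,c4) = 3
(r4,c5) = 3
(r5,c2) = 5
(r5,c3) = 4
(r1,c5) = 1
(r3,c2) = 1

2 1 5 3 4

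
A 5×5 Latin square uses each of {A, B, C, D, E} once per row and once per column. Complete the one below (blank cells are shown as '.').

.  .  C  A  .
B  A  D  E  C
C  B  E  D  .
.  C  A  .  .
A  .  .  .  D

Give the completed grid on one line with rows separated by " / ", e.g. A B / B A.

At row 3, column 5: row 3 has {B,C,D,E}; column 5 has {C,D}; that leaves A.
At row 4, column 4: row 4 has {A,C}; column 4 has {A,D,E}; that leaves B.
At row 4, column 5: row 4 has {A,B,C}; column 5 has {A,C,D}; that leaves E.
At row 5, column 2: row 5 has {A,D}; column 2 has {A,B,C}; that leaves E.
At row 5, column 3: row 5 has {A,D,E}; column 3 has {A,C,D,E}; that leaves B.
At row 5, column 4: row 5 has {A,B,D,E}; column 4 has {A,B,D,E}; that leaves C.
At row 1, column 2: row 1 has {A,C}; column 2 has {A,B,C,E}; that leaves D.
At row 1, column 5: row 1 has {A,C,D}; column 5 has {A,C,D,E}; that leaves B.
At row 4, column 1: row 4 has {A,B,C,E}; column 1 has {A,B,C}; that leaves D.
At row 1, column 1: row 1 has {A,B,C,D}; column 1 has {A,B,C,D}; that leaves E.

E D C A B / B A D E C / C B E D A / D C A B E / A E B C D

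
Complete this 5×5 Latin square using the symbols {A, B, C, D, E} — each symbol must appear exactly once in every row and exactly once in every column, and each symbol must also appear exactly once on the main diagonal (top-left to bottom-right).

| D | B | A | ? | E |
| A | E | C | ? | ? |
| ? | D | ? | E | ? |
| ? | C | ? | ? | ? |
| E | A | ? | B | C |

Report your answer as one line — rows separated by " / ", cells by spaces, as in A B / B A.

row 1 has {A,B,D,E}; column 4 has {B,E} — only C is left for (r1,c4).
row 2 has {A,C,E}; column 4 has {B,C,E} — only D is left for (r2,c4).
row 2 has {A,C,D,E}; column 5 has {C,E} — only B is left for (r2,c5).
row 3 has {D,E}; column 3 has {A,C}; the diagonal has {C,D,E} — only B is left for (r3,c3).
row 3 has {B,D,E}; column 5 has {B,C,E} — only A is left for (r3,c5).
row 4 has {C}; column 1 has {A,D,E} — only B is left for (r4,c1).
row 4 has {B,C}; column 4 has {B,C,D,E}; the diagonal has {B,C,D,E} — only A is left for (r4,c4).
row 4 has {A,B,C}; column 5 has {A,B,C,E} — only D is left for (r4,c5).
row 5 has {A,B,C,E}; column 3 has {A,B,C} — only D is left for (r5,c3).
row 3 has {A,B,D,E}; column 1 has {A,B,D,E} — only C is left for (r3,c1).
row 4 has {A,B,C,D}; column 3 has {A,B,C,D} — only E is left for (r4,c3).

D B A C E / A E C D B / C D B E A / B C E A D / E A D B C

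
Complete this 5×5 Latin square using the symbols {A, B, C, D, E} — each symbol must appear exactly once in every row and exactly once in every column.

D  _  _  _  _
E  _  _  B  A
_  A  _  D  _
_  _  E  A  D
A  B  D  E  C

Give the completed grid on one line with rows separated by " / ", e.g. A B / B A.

D E A C B / E D C B A / C A B D E / B C E A D / A B D E C

(r1,c4) = C
(r2,c3) = C
(r3,c3) = B
(r3,c5) = E
(r4,c2) = C
(r1,c2) = E
(r1,c3) = A
(r1,c5) = B
(r2,c2) = D
(r3,c1) = C
(r4,c1) = B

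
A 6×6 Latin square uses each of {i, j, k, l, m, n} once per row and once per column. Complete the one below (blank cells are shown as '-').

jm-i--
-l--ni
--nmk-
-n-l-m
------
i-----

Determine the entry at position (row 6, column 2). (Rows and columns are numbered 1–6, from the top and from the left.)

j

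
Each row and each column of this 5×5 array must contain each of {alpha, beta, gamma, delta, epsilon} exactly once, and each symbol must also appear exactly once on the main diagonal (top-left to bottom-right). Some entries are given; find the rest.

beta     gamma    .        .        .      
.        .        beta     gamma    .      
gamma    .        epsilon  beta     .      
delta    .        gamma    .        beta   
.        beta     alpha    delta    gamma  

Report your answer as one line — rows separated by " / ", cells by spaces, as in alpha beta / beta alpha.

beta gamma delta epsilon alpha / alpha delta beta gamma epsilon / gamma alpha epsilon beta delta / delta epsilon gamma alpha beta / epsilon beta alpha delta gamma

row 1 has {beta,gamma}; column 3 has {alpha,beta,gamma,epsilon} — only delta is left for (r1,c3).
row 4 has {beta,gamma,delta}; column 4 has {beta,gamma,delta}; the diagonal has {beta,gamma,epsilon} — only alpha is left for (r4,c4).
row 5 has {alpha,beta,gamma,delta}; column 1 has {beta,gamma,delta} — only epsilon is left for (r5,c1).
row 1 has {beta,gamma,delta}; column 4 has {alpha,beta,gamma,delta} — only epsilon is left for (r1,c4).
row 1 has {beta,gamma,delta,epsilon}; column 5 has {beta,gamma} — only alpha is left for (r1,c5).
row 2 has {beta,gamma}; column 1 has {beta,gamma,delta,epsilon} — only alpha is left for (r2,c1).
row 2 has {alpha,beta,gamma}; column 2 has {beta,gamma}; the diagonal has {alpha,beta,gamma,epsilon} — only delta is left for (r2,c2).
row 2 has {alpha,beta,gamma,delta}; column 5 has {alpha,beta,gamma} — only epsilon is left for (r2,c5).
row 3 has {beta,gamma,epsilon}; column 2 has {beta,gamma,delta} — only alpha is left for (r3,c2).
row 3 has {alpha,beta,gamma,epsilon}; column 5 has {alpha,beta,gamma,epsilon} — only delta is left for (r3,c5).
row 4 has {alpha,beta,gamma,delta}; column 2 has {alpha,beta,gamma,delta} — only epsilon is left for (r4,c2).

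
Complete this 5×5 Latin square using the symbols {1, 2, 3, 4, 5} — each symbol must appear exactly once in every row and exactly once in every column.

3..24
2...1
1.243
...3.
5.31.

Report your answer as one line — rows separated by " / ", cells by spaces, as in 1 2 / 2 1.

3 1 5 2 4 / 2 3 4 5 1 / 1 5 2 4 3 / 4 2 1 3 5 / 5 4 3 1 2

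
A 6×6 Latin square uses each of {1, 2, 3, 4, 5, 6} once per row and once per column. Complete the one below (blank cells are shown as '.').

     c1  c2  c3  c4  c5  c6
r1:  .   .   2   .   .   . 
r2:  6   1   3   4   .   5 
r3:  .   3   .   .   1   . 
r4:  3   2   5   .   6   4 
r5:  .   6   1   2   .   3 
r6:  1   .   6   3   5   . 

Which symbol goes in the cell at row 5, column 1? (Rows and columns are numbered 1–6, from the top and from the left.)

5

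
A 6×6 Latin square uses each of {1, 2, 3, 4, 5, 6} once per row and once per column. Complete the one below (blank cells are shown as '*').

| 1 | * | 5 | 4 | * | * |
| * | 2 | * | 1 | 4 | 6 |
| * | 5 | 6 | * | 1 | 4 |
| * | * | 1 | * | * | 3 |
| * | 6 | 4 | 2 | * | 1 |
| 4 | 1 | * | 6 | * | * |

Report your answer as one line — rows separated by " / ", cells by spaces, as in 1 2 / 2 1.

1 3 5 4 6 2 / 5 2 3 1 4 6 / 2 5 6 3 1 4 / 6 4 1 5 2 3 / 3 6 4 2 5 1 / 4 1 2 6 3 5

At row 1, column 2: row 1 has {1,4,5}; column 2 has {1,2,5,6}; that leaves 3.
At row 1, column 6: row 1 has {1,3,4,5}; column 6 has {1,3,4,6}; that leaves 2.
At row 2, column 3: row 2 has {1,2,4,6}; column 3 has {1,4,5,6}; that leaves 3.
At row 3, column 4: row 3 has {1,4,5,6}; column 4 has {1,2,4,6}; that leaves 3.
At row 4, column 2: row 4 has {1,3}; column 2 has {1,2,3,5,6}; that leaves 4.
At row 4, column 4: row 4 has {1,3,4}; column 4 has {1,2,3,4,6}; that leaves 5.
At row 6, column 3: row 6 has {1,4,6}; column 3 has {1,3,4,5,6}; that leaves 2.
At row 6, column 6: row 6 has {1,2,4,6}; column 6 has {1,2,3,4,6}; that leaves 5.
At row 1, column 5: row 1 has {1,2,3,4,5}; column 5 has {1,4}; that leaves 6.
At row 2, column 1: row 2 has {1,2,3,4,6}; column 1 has {1,4}; that leaves 5.
At row 3, column 1: row 3 has {1,3,4,5,6}; column 1 has {1,4,5}; that leaves 2.
At row 4, column 1: row 4 has {1,3,4,5}; column 1 has {1,2,4,5}; that leaves 6.
At row 4, column 5: row 4 has {1,3,4,5,6}; column 5 has {1,4,6}; that leaves 2.
At row 5, column 1: row 5 has {1,2,4,6}; column 1 has {1,2,4,5,6}; that leaves 3.
At row 5, column 5: row 5 has {1,2,3,4,6}; column 5 has {1,2,4,6}; that leaves 5.
At row 6, column 5: row 6 has {1,2,4,5,6}; column 5 has {1,2,4,5,6}; that leaves 3.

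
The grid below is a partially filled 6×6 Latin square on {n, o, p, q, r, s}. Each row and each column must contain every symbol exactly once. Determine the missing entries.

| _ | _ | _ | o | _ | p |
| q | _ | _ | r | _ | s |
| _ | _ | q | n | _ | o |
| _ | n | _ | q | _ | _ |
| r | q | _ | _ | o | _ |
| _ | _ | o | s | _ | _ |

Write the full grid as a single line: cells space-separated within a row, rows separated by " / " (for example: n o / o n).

Cell (r4,c6): row 4 has {n,q}; column 6 has {o,p,s} → r.
Cell (r5,c4): row 5 has {o,q,r}; column 4 has {n,o,q,r,s} → p.
Cell (r5,c6): row 5 has {o,p,q,r}; column 6 has {o,p,r,s} → n.
Cell (r6,c6): row 6 has {o,s}; column 6 has {n,o,p,r,s} → q.
Cell (r5,c3): row 5 has {n,o,p,q,r}; column 3 has {o,q} → s.
Cell (r4,c3): row 4 has {n,q,r}; column 3 has {o,q,s} → p.
Cell (r4,c5): row 4 has {n,p,q,r}; column 5 has {o} → s.
Cell (r2,c3): row 2 has {q,r,s}; column 3 has {o,p,q,s} → n.
Cell (r2,c5): row 2 has {n,q,r,s}; column 5 has {o,s} → p.
Cell (r3,c5): row 3 has {n,o,q}; column 5 has {o,p,s} → r.
Cell (r4,c1): row 4 has {n,p,q,r,s}; column 1 has {q,r} → o.
Cell (r6,c5): row 6 has {o,q,s}; column 5 has {o,p,r,s} → n.
Cell (r1,c3): row 1 has {o,p}; column 3 has {n,o,p,q,s} → r.
Cell (r1,c5): row 1 has {o,p,r}; column 5 has {n,o,p,r,s} → q.
Cell (r2,c2): row 2 has {n,p,q,r,s}; column 2 has {n,q} → o.
Cell (r6,c1): row 6 has {n,o,q,s}; column 1 has {o,q,r} → p.
Cell (r6,c2): row 6 has {n,o,p,q,s}; column 2 has {n,o,q} → r.
Cell (r1,c2): row 1 has {o,p,q,r}; column 2 has {n,o,q,r} → s.
Cell (r3,c1): row 3 has {n,o,q,r}; column 1 has {o,p,q,r} → s.
Cell (r3,c2): row 3 has {n,o,q,r,s}; column 2 has {n,o,q,r,s} → p.
Cell (r1,c1): row 1 has {o,p,q,r,s}; column 1 has {o,p,q,r,s} → n.

n s r o q p / q o n r p s / s p q n r o / o n p q s r / r q s p o n / p r o s n q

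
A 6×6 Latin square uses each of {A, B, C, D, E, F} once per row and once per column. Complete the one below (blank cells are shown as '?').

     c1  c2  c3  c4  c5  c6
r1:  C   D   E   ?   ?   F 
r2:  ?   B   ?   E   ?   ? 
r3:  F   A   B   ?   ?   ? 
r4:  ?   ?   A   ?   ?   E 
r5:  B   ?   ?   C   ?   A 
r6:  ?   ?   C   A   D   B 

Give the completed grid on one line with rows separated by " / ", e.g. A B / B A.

(r1,c4) = B
(r1,c5) = A
(r3,c4) = D
(r3,c6) = C
(r4,c1) = D
(r4,c4) = F
(r6,c1) = E
(r6,c2) = F
(r2,c1) = A
(r2,c6) = D
(r3,c5) = E
(r4,c2) = C
(r4,c5) = B
(r5,c2) = E
(r5,c5) = F
(r2,c3) = F
(r2,c5) = C
(r5,c3) = D

C D E B A F / A B F E C D / F A B D E C / D C A F B E / B E D C F A / E F C A D B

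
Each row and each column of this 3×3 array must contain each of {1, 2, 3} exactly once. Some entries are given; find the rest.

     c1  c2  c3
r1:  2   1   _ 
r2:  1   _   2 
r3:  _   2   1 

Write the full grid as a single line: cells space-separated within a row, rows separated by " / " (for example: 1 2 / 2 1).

2 1 3 / 1 3 2 / 3 2 1

Cell (r1,c3): row 1 has {1,2}; column 3 has {1,2} → 3.
Cell (r2,c2): row 2 has {1,2}; column 2 has {1,2} → 3.
Cell (r3,c1): row 3 has {1,2}; column 1 has {1,2} → 3.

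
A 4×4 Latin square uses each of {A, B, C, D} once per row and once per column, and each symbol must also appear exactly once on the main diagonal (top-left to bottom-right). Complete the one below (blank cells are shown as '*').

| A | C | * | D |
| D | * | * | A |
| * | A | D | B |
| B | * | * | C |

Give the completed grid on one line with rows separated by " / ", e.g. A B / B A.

A C B D / D B C A / C A D B / B D A C

(r1,c3) = B
(r2,c2) = B
(r2,c3) = C
(r3,c1) = C
(r4,c2) = D
(r4,c3) = A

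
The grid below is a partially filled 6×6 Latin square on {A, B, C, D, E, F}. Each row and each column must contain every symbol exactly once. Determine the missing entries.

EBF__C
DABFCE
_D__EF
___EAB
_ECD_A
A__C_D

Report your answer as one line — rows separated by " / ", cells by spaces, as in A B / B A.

(r1,c4) = A
(r1,c5) = D
(r3,c3) = A
(r3,c4) = B
(r4,c3) = D
(r6,c2) = F
(r6,c3) = E
(r6,c5) = B
(r3,c1) = C
(r4,c1) = F
(r4,c2) = C
(r5,c1) = B
(r5,c5) = F

E B F A D C / D A B F C E / C D A B E F / F C D E A B / B E C D F A / A F E C B D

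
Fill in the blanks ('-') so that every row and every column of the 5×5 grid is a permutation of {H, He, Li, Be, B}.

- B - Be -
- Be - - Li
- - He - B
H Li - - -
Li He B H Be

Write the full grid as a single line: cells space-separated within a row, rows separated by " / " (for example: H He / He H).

row 1 has {Be,B}; column 1 has {H,Li} — only He is left for (r1,c1).
row 1 has {He,Be,B}; column 5 has {Li,Be,B} — only H is left for (r1,c5).
row 2 has {Li,Be}; column 1 has {H,He,Li} — only B is left for (r2,c1).
row 2 has {Li,Be,B}; column 3 has {He,B} — only H is left for (r2,c3).
row 2 has {H,Li,Be,B}; column 4 has {H,Be} — only He is left for (r2,c4).
row 3 has {He,B}; column 1 has {H,He,Li,B} — only Be is left for (r3,c1).
row 3 has {He,Be,B}; column 2 has {He,Li,Be,B} — only H is left for (r3,c2).
row 3 has {H,He,Be,B}; column 4 has {H,He,Be} — only Li is left for (r3,c4).
row 4 has {H,Li}; column 3 has {H,He,B} — only Be is left for (r4,c3).
row 4 has {H,Li,Be}; column 4 has {H,He,Li,Be} — only B is left for (r4,c4).
row 4 has {H,Li,Be,B}; column 5 has {H,Li,Be,B} — only He is left for (r4,c5).
row 1 has {H,He,Be,B}; column 3 has {H,He,Be,B} — only Li is left for (r1,c3).

He B Li Be H / B Be H He Li / Be H He Li B / H Li Be B He / Li He B H Be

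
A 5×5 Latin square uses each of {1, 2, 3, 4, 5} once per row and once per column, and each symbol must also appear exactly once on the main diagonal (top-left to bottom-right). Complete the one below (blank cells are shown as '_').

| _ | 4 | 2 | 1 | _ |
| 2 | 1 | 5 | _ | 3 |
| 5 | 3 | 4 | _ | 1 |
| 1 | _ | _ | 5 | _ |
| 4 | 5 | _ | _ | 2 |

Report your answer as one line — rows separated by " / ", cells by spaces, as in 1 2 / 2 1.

row 1 has {1,2,4}; column 1 has {1,2,4,5}; the diagonal has {1,2,4,5} — only 3 is left for (r1,c1).
row 1 has {1,2,3,4}; column 5 has {1,2,3} — only 5 is left for (r1,c5).
row 2 has {1,2,3,5}; column 4 has {1,5} — only 4 is left for (r2,c4).
row 3 has {1,3,4,5}; column 4 has {1,4,5} — only 2 is left for (r3,c4).
row 4 has {1,5}; column 2 has {1,3,4,5} — only 2 is left for (r4,c2).
row 4 has {1,2,5}; column 3 has {2,4,5} — only 3 is left for (r4,c3).
row 4 has {1,2,3,5}; column 5 has {1,2,3,5} — only 4 is left for (r4,c5).
row 5 has {2,4,5}; column 3 has {2,3,4,5} — only 1 is left for (r5,c3).
row 5 has {1,2,4,5}; column 4 has {1,2,4,5} — only 3 is left for (r5,c4).

3 4 2 1 5 / 2 1 5 4 3 / 5 3 4 2 1 / 1 2 3 5 4 / 4 5 1 3 2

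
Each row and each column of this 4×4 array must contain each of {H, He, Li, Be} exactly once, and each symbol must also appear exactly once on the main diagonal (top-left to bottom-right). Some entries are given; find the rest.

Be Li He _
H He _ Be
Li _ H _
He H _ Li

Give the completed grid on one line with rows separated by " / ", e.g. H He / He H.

At row 1, column 4: row 1 has {He,Li,Be}; column 4 has {Li,Be}; that leaves H.
At row 2, column 3: row 2 has {H,He,Be}; column 3 has {H,He}; that leaves Li.
At row 3, column 2: row 3 has {H,Li}; column 2 has {H,He,Li}; that leaves Be.
At row 3, column 4: row 3 has {H,Li,Be}; column 4 has {H,Li,Be}; that leaves He.
At row 4, column 3: row 4 has {H,He,Li}; column 3 has {H,He,Li}; that leaves Be.

Be Li He H / H He Li Be / Li Be H He / He H Be Li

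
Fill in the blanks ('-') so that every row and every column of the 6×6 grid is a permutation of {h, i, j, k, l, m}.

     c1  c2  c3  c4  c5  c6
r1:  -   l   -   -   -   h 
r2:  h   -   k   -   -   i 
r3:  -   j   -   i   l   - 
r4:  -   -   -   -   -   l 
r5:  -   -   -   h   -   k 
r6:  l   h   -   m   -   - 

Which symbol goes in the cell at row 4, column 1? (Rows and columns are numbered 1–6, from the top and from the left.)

row 2 has {h,i,k}; column 2 has {h,j,l} — only m is left for (r2,c2).
row 2 has {h,i,k,m}; column 5 has {l} — only j is left for (r2,c5).
row 3 has {i,j,l}; column 6 has {h,i,k,l} — only m is left for (r3,c6).
row 5 has {h,k}; column 2 has {h,j,l,m} — only i is left for (r5,c2).
row 5 has {h,i,k}; column 5 has {j,l} — only m is left for (r5,c5).
row 6 has {h,l,m}; column 6 has {h,i,k,l,m} — only j is left for (r6,c6).
row 2 has {h,i,j,k,m}; column 4 has {h,i,m} — only l is left for (r2,c4).
row 3 has {i,j,l,m}; column 1 has {h,l} — only k is left for (r3,c1).
row 3 has {i,j,k,l,m}; column 3 has {k} — only h is left for (r3,c3).
row 4 has {l}; column 2 has {h,i,j,l,m} — only k is left for (r4,c2).
row 4 has {k,l}; column 4 has {h,i,l,m} — only j is left for (r4,c4).
row 5 has {h,i,k,m}; column 1 has {h,k,l} — only j is left for (r5,c1).
row 5 has {h,i,j,k,m}; column 3 has {h,k} — only l is left for (r5,c3).
row 6 has {h,j,l,m}; column 3 has {h,k,l} — only i is left for (r6,c3).
row 6 has {h,i,j,l,m}; column 5 has {j,l,m} — only k is left for (r6,c5).
row 1 has {h,l}; column 4 has {h,i,j,l,m} — only k is left for (r1,c4).
row 1 has {h,k,l}; column 5 has {j,k,l,m} — only i is left for (r1,c5).
row 4 has {j,k,l}; column 3 has {h,i,k,l} — only m is left for (r4,c3).
row 4 has {j,k,l,m}; column 5 has {i,j,k,l,m} — only h is left for (r4,c5).
row 1 has {h,i,k,l}; column 1 has {h,j,k,l} — only m is left for (r1,c1).
row 1 has {h,i,k,l,m}; column 3 has {h,i,k,l,m} — only j is left for (r1,c3).
row 4 has {h,j,k,l,m}; column 1 has {h,j,k,l,m} — only i is left for (r4,c1).

i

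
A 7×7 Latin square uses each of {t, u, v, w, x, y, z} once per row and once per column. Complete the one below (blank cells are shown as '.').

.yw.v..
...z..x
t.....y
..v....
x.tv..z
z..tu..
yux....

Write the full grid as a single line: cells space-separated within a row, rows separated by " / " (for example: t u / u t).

(r1,c1) = u
(r1,c4) = x
(r1,c7) = t
(r4,c1) = w
(r4,c7) = u
(r5,c2) = w
(r5,c5) = y
(r5,c6) = u
(r6,c3) = y
(r7,c4) = w
(r7,c7) = v
(r1,c6) = z
(r2,c1) = v
(r2,c2) = t
(r2,c3) = u
(r2,c5) = w
(r2,c6) = y
(r3,c3) = z
(r3,c4) = u
(r3,c5) = x
(r4,c4) = y
(r6,c7) = w
(r7,c6) = t
(r3,c2) = v
(r3,c6) = w
(r4,c6) = x
(r6,c2) = x
(r6,c6) = v
(r7,c5) = z
(r4,c2) = z
(r4,c5) = t

u y w x v z t / v t u z w y x / t v z u x w y / w z v y t x u / x w t v y u z / z x y t u v w / y u x w z t v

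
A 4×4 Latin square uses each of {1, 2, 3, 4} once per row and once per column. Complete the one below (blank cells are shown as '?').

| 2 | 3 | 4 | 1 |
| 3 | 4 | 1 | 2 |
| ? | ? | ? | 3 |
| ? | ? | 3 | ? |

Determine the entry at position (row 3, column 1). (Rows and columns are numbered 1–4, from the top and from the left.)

4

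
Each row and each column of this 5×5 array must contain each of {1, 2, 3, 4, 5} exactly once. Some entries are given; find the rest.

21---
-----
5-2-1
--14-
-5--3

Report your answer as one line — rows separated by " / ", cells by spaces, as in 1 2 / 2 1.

2 1 3 5 4 / 4 3 5 1 2 / 5 4 2 3 1 / 3 2 1 4 5 / 1 5 4 2 3

(r3,c4) = 3
(r4,c1) = 3
(r4,c2) = 2
(r4,c5) = 5
(r5,c3) = 4
(r1,c4) = 5
(r1,c5) = 4
(r2,c5) = 2
(r3,c2) = 4
(r5,c1) = 1
(r5,c4) = 2
(r1,c3) = 3
(r2,c1) = 4
(r2,c2) = 3
(r2,c3) = 5
(r2,c4) = 1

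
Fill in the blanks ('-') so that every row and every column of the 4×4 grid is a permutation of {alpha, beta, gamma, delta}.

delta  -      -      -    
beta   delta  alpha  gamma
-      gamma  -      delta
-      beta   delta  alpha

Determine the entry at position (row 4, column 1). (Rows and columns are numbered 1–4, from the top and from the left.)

gamma

At row 1, column 2: row 1 has {delta}; column 2 has {beta,gamma,delta}; that leaves alpha.
At row 1, column 4: row 1 has {alpha,delta}; column 4 has {alpha,gamma,delta}; that leaves beta.
At row 3, column 1: row 3 has {gamma,delta}; column 1 has {beta,delta}; that leaves alpha.
At row 3, column 3: row 3 has {alpha,gamma,delta}; column 3 has {alpha,delta}; that leaves beta.
At row 4, column 1: row 4 has {alpha,beta,delta}; column 1 has {alpha,beta,delta}; that leaves gamma.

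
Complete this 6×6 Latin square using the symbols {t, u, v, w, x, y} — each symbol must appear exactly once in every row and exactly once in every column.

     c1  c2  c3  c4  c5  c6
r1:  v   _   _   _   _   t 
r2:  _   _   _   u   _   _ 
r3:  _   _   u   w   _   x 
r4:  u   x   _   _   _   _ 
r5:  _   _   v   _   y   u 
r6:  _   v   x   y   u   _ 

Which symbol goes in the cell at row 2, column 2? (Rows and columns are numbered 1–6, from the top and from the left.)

y

At row 1, column 4: row 1 has {t,v}; column 4 has {u,w,y}; that leaves x.
At row 1, column 5: row 1 has {t,v,x}; column 5 has {u,y}; that leaves w.
At row 5, column 4: row 5 has {u,v,y}; column 4 has {u,w,x,y}; that leaves t.
At row 6, column 6: row 6 has {u,v,x,y}; column 6 has {t,u,x}; that leaves w.
At row 1, column 3: row 1 has {t,v,w,x}; column 3 has {u,v,x}; that leaves y.
At row 4, column 4: row 4 has {u,x}; column 4 has {t,u,w,x,y}; that leaves v.
At row 4, column 5: row 4 has {u,v,x}; column 5 has {u,w,y}; that leaves t.
At row 4, column 6: row 4 has {t,u,v,x}; column 6 has {t,u,w,x}; that leaves y.
At row 5, column 2: row 5 has {t,u,v,y}; column 2 has {v,x}; that leaves w.
At row 6, column 1: row 6 has {u,v,w,x,y}; column 1 has {u,v}; that leaves t.
At row 1, column 2: row 1 has {t,v,w,x,y}; column 2 has {v,w,x}; that leaves u.
At row 2, column 6: row 2 has {u}; column 6 has {t,u,w,x,y}; that leaves v.
At row 3, column 1: row 3 has {u,w,x}; column 1 has {t,u,v}; that leaves y.
At row 3, column 2: row 3 has {u,w,x,y}; column 2 has {u,v,w,x}; that leaves t.
At row 3, column 5: row 3 has {t,u,w,x,y}; column 5 has {t,u,w,y}; that leaves v.
At row 4, column 3: row 4 has {t,u,v,x,y}; column 3 has {u,v,x,y}; that leaves w.
At row 5, column 1: row 5 has {t,u,v,w,y}; column 1 has {t,u,v,y}; that leaves x.
At row 2, column 1: row 2 has {u,v}; column 1 has {t,u,v,x,y}; that leaves w.
At row 2, column 2: row 2 has {u,v,w}; column 2 has {t,u,v,w,x}; that leaves y.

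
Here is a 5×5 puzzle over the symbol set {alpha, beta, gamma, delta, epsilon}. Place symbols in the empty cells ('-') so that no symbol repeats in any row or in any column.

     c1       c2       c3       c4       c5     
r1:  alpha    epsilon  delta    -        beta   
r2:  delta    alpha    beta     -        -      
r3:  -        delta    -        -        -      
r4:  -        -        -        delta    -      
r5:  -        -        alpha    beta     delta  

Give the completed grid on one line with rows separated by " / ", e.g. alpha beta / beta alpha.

alpha epsilon delta gamma beta / delta alpha beta epsilon gamma / beta delta gamma alpha epsilon / gamma beta epsilon delta alpha / epsilon gamma alpha beta delta

At row 1, column 4: row 1 has {alpha,beta,delta,epsilon}; column 4 has {beta,delta}; that leaves gamma.
At row 2, column 4: row 2 has {alpha,beta,delta}; column 4 has {beta,gamma,delta}; that leaves epsilon.
At row 2, column 5: row 2 has {alpha,beta,delta,epsilon}; column 5 has {beta,delta}; that leaves gamma.
At row 3, column 4: row 3 has {delta}; column 4 has {beta,gamma,delta,epsilon}; that leaves alpha.
At row 3, column 5: row 3 has {alpha,delta}; column 5 has {beta,gamma,delta}; that leaves epsilon.
At row 4, column 5: row 4 has {delta}; column 5 has {beta,gamma,delta,epsilon}; that leaves alpha.
At row 5, column 2: row 5 has {alpha,beta,delta}; column 2 has {alpha,delta,epsilon}; that leaves gamma.
At row 3, column 3: row 3 has {alpha,delta,epsilon}; column 3 has {alpha,beta,delta}; that leaves gamma.
At row 4, column 2: row 4 has {alpha,delta}; column 2 has {alpha,gamma,delta,epsilon}; that leaves beta.
At row 4, column 3: row 4 has {alpha,beta,delta}; column 3 has {alpha,beta,gamma,delta}; that leaves epsilon.
At row 5, column 1: row 5 has {alpha,beta,gamma,delta}; column 1 has {alpha,delta}; that leaves epsilon.
At row 3, column 1: row 3 has {alpha,gamma,delta,epsilon}; column 1 has {alpha,delta,epsilon}; that leaves beta.
At row 4, column 1: row 4 has {alpha,beta,delta,epsilon}; column 1 has {alpha,beta,delta,epsilon}; that leaves gamma.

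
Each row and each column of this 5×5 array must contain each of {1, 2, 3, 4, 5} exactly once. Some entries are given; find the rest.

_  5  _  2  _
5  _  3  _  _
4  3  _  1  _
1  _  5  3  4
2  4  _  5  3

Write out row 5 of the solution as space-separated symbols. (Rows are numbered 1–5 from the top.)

Cell (r1,c1): row 1 has {2,5}; column 1 has {1,2,4,5} → 3.
Cell (r1,c5): row 1 has {2,3,5}; column 5 has {3,4} → 1.
Cell (r2,c4): row 2 has {3,5}; column 4 has {1,2,3,5} → 4.
Cell (r2,c5): row 2 has {3,4,5}; column 5 has {1,3,4} → 2.
Cell (r3,c3): row 3 has {1,3,4}; column 3 has {3,5} → 2.
Cell (r3,c5): row 3 has {1,2,3,4}; column 5 has {1,2,3,4} → 5.
Cell (r4,c2): row 4 has {1,3,4,5}; column 2 has {3,4,5} → 2.
Cell (r5,c3): row 5 has {2,3,4,5}; column 3 has {2,3,5} → 1.

2 4 1 5 3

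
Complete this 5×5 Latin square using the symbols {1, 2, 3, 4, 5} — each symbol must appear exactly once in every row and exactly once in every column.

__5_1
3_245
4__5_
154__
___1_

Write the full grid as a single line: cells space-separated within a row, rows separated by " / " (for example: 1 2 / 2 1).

2 4 5 3 1 / 3 1 2 4 5 / 4 3 1 5 2 / 1 5 4 2 3 / 5 2 3 1 4

(r1,c1): row 1 has {1,5}; column 1 has {1,3,4}, so it must be 2.
(r1,c4): row 1 has {1,2,5}; column 4 has {1,4,5}, so it must be 3.
(r2,c2): row 2 has {2,3,4,5}; column 2 has {5}, so it must be 1.
(r4,c4): row 4 has {1,4,5}; column 4 has {1,3,4,5}, so it must be 2.
(r4,c5): row 4 has {1,2,4,5}; column 5 has {1,5}, so it must be 3.
(r5,c1): row 5 has {1}; column 1 has {1,2,3,4}, so it must be 5.
(r5,c3): row 5 has {1,5}; column 3 has {2,4,5}, so it must be 3.
(r1,c2): row 1 has {1,2,3,5}; column 2 has {1,5}, so it must be 4.
(r3,c3): row 3 has {4,5}; column 3 has {2,3,4,5}, so it must be 1.
(r3,c5): row 3 has {1,4,5}; column 5 has {1,3,5}, so it must be 2.
(r5,c2): row 5 has {1,3,5}; column 2 has {1,4,5}, so it must be 2.
(r5,c5): row 5 has {1,2,3,5}; column 5 has {1,2,3,5}, so it must be 4.
(r3,c2): row 3 has {1,2,4,5}; column 2 has {1,2,4,5}, so it must be 3.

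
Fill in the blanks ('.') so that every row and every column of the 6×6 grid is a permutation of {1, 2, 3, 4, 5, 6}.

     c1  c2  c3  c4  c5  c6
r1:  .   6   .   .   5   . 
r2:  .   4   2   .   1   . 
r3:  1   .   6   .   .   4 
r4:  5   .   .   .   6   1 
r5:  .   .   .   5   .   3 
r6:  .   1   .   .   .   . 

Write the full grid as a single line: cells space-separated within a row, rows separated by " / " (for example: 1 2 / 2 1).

(r1,c6) = 2
(r5,c2) = 2
(r5,c5) = 4
(r4,c2) = 3
(r4,c3) = 4
(r4,c4) = 2
(r5,c1) = 6
(r5,c3) = 1
(r1,c3) = 3
(r2,c1) = 3
(r2,c4) = 6
(r2,c6) = 5
(r3,c2) = 5
(r3,c4) = 3
(r3,c5) = 2
(r6,c3) = 5
(r6,c4) = 4
(r6,c5) = 3
(r6,c6) = 6
(r1,c1) = 4
(r1,c4) = 1
(r6,c1) = 2

4 6 3 1 5 2 / 3 4 2 6 1 5 / 1 5 6 3 2 4 / 5 3 4 2 6 1 / 6 2 1 5 4 3 / 2 1 5 4 3 6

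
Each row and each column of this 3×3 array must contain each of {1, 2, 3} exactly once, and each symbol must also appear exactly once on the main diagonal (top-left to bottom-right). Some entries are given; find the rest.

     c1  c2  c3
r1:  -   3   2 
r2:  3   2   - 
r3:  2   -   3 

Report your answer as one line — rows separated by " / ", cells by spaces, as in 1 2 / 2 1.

1 3 2 / 3 2 1 / 2 1 3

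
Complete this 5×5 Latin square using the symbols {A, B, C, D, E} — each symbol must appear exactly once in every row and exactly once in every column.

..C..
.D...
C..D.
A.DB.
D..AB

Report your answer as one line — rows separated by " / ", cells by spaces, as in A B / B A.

B A C E D / E D B C A / C B A D E / A E D B C / D C E A B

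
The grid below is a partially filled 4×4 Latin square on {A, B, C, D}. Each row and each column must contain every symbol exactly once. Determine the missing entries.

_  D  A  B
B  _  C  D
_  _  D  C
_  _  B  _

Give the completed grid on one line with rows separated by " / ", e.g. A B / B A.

(r1,c1) = C
(r2,c2) = A
(r3,c1) = A
(r3,c2) = B
(r4,c1) = D
(r4,c2) = C
(r4,c4) = A

C D A B / B A C D / A B D C / D C B A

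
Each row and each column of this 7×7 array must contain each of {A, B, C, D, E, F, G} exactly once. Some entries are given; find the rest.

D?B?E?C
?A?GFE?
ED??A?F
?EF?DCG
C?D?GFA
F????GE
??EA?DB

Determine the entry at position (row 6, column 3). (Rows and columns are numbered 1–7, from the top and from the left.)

(r1,c4) = F
(r1,c6) = A
(r2,c1) = B
(r2,c3) = C
(r2,c7) = D
(r3,c3) = G
(r3,c6) = B
(r4,c1) = A
(r4,c4) = B
(r5,c2) = B
(r5,c4) = E
(r6,c2) = C
(r6,c3) = A

A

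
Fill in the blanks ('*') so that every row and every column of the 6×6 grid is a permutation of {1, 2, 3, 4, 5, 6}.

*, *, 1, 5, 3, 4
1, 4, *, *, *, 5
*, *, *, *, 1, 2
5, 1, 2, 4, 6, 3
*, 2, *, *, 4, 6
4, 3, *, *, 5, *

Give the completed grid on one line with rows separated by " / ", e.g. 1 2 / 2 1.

2 6 1 5 3 4 / 1 4 3 6 2 5 / 6 5 4 3 1 2 / 5 1 2 4 6 3 / 3 2 5 1 4 6 / 4 3 6 2 5 1

row 1 has {1,3,4,5}; column 2 has {1,2,3,4} — only 6 is left for (r1,c2).
row 2 has {1,4,5}; column 5 has {1,3,4,5,6} — only 2 is left for (r2,c5).
row 3 has {1,2}; column 2 has {1,2,3,4,6} — only 5 is left for (r3,c2).
row 5 has {2,4,6}; column 1 has {1,4,5} — only 3 is left for (r5,c1).
row 5 has {2,3,4,6}; column 3 has {1,2} — only 5 is left for (r5,c3).
row 5 has {2,3,4,5,6}; column 4 has {4,5} — only 1 is left for (r5,c4).
row 6 has {3,4,5}; column 3 has {1,2,5} — only 6 is left for (r6,c3).
row 6 has {3,4,5,6}; column 4 has {1,4,5} — only 2 is left for (r6,c4).
row 6 has {2,3,4,5,6}; column 6 has {2,3,4,5,6} — only 1 is left for (r6,c6).
row 1 has {1,3,4,5,6}; column 1 has {1,3,4,5} — only 2 is left for (r1,c1).
row 2 has {1,2,4,5}; column 3 has {1,2,5,6} — only 3 is left for (r2,c3).
row 2 has {1,2,3,4,5}; column 4 has {1,2,4,5} — only 6 is left for (r2,c4).
row 3 has {1,2,5}; column 1 has {1,2,3,4,5} — only 6 is left for (r3,c1).
row 3 has {1,2,5,6}; column 3 has {1,2,3,5,6} — only 4 is left for (r3,c3).
row 3 has {1,2,4,5,6}; column 4 has {1,2,4,5,6} — only 3 is left for (r3,c4).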